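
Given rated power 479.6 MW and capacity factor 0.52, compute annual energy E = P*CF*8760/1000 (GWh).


E = 479.6 * 0.52 * 8760 / 1000 = 2184.6739 GWh


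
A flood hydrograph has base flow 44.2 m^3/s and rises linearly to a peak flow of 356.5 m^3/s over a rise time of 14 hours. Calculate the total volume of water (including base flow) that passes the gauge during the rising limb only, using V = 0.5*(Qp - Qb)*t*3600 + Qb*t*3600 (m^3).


V = 0.5*(356.5 - 44.2)*14*3600 + 44.2*14*3600 = 1.0098e+07 m^3


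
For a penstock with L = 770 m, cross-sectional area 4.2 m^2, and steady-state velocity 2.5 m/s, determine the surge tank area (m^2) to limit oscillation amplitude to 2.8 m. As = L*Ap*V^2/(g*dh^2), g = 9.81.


As = 770 * 4.2 * 2.5^2 / (9.81 * 2.8^2) = 262.8058 m^2


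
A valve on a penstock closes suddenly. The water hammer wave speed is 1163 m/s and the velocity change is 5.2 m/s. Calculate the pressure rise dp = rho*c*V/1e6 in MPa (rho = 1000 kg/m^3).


dp = 1000 * 1163 * 5.2 / 1e6 = 6.0476 MPa


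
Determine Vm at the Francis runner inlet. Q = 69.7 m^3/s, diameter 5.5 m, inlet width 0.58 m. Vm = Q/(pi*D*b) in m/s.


Vm = 69.7 / (pi * 5.5 * 0.58) = 6.9549 m/s


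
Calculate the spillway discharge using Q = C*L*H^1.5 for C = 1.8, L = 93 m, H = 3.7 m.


Q = 1.8 * 93 * 3.7^1.5 = 1191.4012 m^3/s


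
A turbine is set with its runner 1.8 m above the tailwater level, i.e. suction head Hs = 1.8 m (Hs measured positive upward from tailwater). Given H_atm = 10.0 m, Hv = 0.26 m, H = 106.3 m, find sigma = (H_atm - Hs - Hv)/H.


sigma = (10.0 - 1.8 - 0.26) / 106.3 = 0.0747


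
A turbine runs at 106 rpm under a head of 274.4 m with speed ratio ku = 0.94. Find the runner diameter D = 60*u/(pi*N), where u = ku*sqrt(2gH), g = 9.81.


u = 0.94 * sqrt(2*9.81*274.4) = 68.9715 m/s
D = 60 * 68.9715 / (pi * 106) = 12.4270 m


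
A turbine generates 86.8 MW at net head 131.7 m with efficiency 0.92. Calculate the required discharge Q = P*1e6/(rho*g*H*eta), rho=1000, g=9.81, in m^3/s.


Q = 86.8 * 1e6 / (1000 * 9.81 * 131.7 * 0.92) = 73.0259 m^3/s


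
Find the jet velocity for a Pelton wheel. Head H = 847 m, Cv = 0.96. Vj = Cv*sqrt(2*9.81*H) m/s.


Vj = 0.96 * sqrt(2*9.81*847) = 123.7549 m/s


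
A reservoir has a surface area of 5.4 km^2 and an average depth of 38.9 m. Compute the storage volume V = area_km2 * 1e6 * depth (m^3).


V = 5.4 * 1e6 * 38.9 = 2.1006e+08 m^3


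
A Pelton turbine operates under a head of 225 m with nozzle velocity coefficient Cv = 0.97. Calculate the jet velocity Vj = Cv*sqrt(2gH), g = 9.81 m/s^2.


Vj = 0.97 * sqrt(2*9.81*225) = 64.4485 m/s


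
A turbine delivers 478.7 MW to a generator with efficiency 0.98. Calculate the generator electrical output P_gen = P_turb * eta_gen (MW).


P_gen = 478.7 * 0.98 = 469.1260 MW


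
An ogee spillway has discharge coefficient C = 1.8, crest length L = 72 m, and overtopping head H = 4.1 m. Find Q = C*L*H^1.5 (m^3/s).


Q = 1.8 * 72 * 4.1^1.5 = 1075.9220 m^3/s


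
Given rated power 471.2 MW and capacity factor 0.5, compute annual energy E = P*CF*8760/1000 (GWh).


E = 471.2 * 0.5 * 8760 / 1000 = 2063.8560 GWh


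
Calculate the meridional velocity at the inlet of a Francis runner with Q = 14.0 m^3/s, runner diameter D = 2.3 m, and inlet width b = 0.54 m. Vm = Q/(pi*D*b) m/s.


Vm = 14.0 / (pi * 2.3 * 0.54) = 3.5880 m/s


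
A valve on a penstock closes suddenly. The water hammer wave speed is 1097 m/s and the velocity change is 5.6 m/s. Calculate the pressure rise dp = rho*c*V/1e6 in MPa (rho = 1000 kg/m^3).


dp = 1000 * 1097 * 5.6 / 1e6 = 6.1432 MPa


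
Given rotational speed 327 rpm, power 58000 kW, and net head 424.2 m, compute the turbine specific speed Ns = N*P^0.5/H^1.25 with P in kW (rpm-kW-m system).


Ns = 327 * 58000^0.5 / 424.2^1.25 = 40.9071


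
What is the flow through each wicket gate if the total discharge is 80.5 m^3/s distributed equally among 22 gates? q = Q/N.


q = 80.5 / 22 = 3.6591 m^3/s


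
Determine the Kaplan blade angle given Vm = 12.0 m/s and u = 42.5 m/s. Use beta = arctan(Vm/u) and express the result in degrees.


beta = arctan(12.0 / 42.5) = 15.7672 degrees


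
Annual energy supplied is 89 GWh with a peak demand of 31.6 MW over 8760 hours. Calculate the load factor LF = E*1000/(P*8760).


LF = 89 * 1000 / (31.6 * 8760) = 0.3215


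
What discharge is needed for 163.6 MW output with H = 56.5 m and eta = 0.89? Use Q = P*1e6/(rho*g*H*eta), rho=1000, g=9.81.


Q = 163.6 * 1e6 / (1000 * 9.81 * 56.5 * 0.89) = 331.6468 m^3/s


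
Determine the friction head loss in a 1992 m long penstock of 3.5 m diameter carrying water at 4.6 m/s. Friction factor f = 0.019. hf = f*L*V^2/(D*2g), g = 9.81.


hf = 0.019 * 1992 * 4.6^2 / (3.5 * 2 * 9.81) = 11.6625 m


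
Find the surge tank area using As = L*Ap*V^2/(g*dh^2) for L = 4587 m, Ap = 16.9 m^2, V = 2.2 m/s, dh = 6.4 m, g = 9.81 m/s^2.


As = 4587 * 16.9 * 2.2^2 / (9.81 * 6.4^2) = 933.7527 m^2


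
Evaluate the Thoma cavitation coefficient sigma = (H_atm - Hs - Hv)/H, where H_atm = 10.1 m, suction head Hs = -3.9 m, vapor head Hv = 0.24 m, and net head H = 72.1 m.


sigma = (10.1 - (-3.9) - 0.24) / 72.1 = 0.1908


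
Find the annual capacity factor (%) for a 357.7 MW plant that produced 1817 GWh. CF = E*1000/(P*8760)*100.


CF = 1817 * 1000 / (357.7 * 8760) * 100 = 57.9872 %


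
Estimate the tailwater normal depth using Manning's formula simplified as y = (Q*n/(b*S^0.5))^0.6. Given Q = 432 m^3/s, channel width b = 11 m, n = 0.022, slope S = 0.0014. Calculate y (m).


y = (432 * 0.022 / (11 * 0.0014^0.5))^0.6 = 6.5776 m


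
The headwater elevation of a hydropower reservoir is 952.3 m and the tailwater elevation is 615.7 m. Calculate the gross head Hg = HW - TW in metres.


Hg = 952.3 - 615.7 = 336.6000 m


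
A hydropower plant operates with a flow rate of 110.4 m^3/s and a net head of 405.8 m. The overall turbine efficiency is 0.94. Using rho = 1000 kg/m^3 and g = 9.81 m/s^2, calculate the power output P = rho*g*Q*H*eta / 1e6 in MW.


P = 1000 * 9.81 * 110.4 * 405.8 * 0.94 / 1e6 = 413.1217 MW


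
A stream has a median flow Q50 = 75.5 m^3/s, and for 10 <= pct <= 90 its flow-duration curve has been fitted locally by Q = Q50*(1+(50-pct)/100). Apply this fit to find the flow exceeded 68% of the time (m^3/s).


Q = 75.5 * (1 + (50 - 68)/100) = 61.9100 m^3/s


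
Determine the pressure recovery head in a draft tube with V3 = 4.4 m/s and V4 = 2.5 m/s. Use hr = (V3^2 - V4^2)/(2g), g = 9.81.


hr = (4.4^2 - 2.5^2) / (2*9.81) = 0.6682 m


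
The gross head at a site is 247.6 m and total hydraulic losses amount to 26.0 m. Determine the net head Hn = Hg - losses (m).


Hn = 247.6 - 26.0 = 221.6000 m


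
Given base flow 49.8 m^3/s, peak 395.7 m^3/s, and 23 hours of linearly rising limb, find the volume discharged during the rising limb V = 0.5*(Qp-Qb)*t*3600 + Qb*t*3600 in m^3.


V = 0.5*(395.7 - 49.8)*23*3600 + 49.8*23*3600 = 1.8444e+07 m^3


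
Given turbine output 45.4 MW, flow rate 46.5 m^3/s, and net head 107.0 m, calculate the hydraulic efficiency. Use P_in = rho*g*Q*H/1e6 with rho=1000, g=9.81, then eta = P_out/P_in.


P_in = 1000 * 9.81 * 46.5 * 107.0 / 1e6 = 48.8097 MW
eta = 45.4 / 48.8097 = 0.9301


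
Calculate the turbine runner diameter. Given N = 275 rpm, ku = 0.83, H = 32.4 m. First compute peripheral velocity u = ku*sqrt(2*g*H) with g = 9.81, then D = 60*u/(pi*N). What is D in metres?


u = 0.83 * sqrt(2*9.81*32.4) = 20.9267 m/s
D = 60 * 20.9267 / (pi * 275) = 1.4533 m


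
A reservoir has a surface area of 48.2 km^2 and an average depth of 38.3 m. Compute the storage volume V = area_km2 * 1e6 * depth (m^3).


V = 48.2 * 1e6 * 38.3 = 1.8461e+09 m^3


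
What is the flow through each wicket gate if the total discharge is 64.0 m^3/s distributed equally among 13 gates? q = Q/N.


q = 64.0 / 13 = 4.9231 m^3/s


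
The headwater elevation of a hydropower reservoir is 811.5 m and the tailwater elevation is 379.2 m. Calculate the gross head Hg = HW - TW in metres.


Hg = 811.5 - 379.2 = 432.3000 m


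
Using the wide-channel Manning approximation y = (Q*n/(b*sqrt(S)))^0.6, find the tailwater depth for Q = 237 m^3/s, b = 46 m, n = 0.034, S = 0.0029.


y = (237 * 0.034 / (46 * 0.0029^0.5))^0.6 = 2.0294 m


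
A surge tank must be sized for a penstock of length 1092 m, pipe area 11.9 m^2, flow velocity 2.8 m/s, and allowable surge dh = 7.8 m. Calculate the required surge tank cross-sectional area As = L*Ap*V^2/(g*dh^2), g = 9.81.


As = 1092 * 11.9 * 2.8^2 / (9.81 * 7.8^2) = 170.6976 m^2


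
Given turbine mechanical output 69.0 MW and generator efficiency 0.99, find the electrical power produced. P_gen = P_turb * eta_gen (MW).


P_gen = 69.0 * 0.99 = 68.3100 MW


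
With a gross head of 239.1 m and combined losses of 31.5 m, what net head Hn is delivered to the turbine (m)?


Hn = 239.1 - 31.5 = 207.6000 m


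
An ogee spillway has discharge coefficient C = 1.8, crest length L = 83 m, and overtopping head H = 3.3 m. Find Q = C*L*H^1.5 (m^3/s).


Q = 1.8 * 83 * 3.3^1.5 = 895.6153 m^3/s


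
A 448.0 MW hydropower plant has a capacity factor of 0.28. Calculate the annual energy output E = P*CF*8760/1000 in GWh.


E = 448.0 * 0.28 * 8760 / 1000 = 1098.8544 GWh


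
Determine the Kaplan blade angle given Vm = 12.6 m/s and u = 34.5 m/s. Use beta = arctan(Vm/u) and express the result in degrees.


beta = arctan(12.6 / 34.5) = 20.0631 degrees


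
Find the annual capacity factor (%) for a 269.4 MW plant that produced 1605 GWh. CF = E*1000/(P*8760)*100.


CF = 1605 * 1000 / (269.4 * 8760) * 100 = 68.0101 %


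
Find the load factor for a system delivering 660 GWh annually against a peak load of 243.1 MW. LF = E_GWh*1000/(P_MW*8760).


LF = 660 * 1000 / (243.1 * 8760) = 0.3099


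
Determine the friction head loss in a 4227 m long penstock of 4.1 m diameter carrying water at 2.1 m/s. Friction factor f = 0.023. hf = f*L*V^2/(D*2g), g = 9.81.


hf = 0.023 * 4227 * 2.1^2 / (4.1 * 2 * 9.81) = 5.3299 m


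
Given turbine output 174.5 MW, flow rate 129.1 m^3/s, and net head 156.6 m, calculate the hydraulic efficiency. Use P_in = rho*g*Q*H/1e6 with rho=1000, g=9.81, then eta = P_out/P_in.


P_in = 1000 * 9.81 * 129.1 * 156.6 / 1e6 = 198.3294 MW
eta = 174.5 / 198.3294 = 0.8798


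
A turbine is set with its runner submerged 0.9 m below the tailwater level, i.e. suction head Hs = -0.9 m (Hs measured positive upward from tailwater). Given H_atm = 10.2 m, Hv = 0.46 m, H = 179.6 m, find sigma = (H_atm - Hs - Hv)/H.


sigma = (10.2 - (-0.9) - 0.46) / 179.6 = 0.0592


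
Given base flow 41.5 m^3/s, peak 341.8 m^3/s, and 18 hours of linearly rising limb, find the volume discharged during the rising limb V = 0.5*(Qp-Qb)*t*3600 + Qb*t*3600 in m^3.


V = 0.5*(341.8 - 41.5)*18*3600 + 41.5*18*3600 = 1.2419e+07 m^3


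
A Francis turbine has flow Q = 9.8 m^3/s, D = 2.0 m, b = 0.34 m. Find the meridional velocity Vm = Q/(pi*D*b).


Vm = 9.8 / (pi * 2.0 * 0.34) = 4.5874 m/s


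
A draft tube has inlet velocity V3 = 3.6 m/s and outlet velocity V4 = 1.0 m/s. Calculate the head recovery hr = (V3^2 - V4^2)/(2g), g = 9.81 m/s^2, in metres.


hr = (3.6^2 - 1.0^2) / (2*9.81) = 0.6096 m


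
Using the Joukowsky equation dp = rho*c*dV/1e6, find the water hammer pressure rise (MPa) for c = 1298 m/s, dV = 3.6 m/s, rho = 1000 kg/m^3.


dp = 1000 * 1298 * 3.6 / 1e6 = 4.6728 MPa


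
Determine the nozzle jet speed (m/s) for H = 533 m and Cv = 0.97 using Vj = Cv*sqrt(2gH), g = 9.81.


Vj = 0.97 * sqrt(2*9.81*533) = 99.1939 m/s


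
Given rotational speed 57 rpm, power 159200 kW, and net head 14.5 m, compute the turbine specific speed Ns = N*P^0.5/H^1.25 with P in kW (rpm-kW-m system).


Ns = 57 * 159200^0.5 / 14.5^1.25 = 803.7785


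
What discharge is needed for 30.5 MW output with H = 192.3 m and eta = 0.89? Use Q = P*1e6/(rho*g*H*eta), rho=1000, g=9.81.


Q = 30.5 * 1e6 / (1000 * 9.81 * 192.3 * 0.89) = 18.1661 m^3/s


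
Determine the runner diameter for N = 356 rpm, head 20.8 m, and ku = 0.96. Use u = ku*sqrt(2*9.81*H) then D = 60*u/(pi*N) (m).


u = 0.96 * sqrt(2*9.81*20.8) = 19.3933 m/s
D = 60 * 19.3933 / (pi * 356) = 1.0404 m


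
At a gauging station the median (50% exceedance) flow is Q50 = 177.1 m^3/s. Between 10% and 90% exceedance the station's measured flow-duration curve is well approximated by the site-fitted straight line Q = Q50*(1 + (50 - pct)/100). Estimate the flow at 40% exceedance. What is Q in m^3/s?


Q = 177.1 * (1 + (50 - 40)/100) = 194.8100 m^3/s


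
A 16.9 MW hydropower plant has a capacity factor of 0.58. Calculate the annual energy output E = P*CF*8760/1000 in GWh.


E = 16.9 * 0.58 * 8760 / 1000 = 85.8655 GWh


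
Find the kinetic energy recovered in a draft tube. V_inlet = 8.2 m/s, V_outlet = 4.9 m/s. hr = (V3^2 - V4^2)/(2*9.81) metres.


hr = (8.2^2 - 4.9^2) / (2*9.81) = 2.2034 m


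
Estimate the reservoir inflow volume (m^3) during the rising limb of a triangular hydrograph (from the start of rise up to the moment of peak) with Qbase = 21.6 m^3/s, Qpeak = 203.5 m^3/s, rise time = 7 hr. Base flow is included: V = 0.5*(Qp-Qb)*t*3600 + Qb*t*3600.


V = 0.5*(203.5 - 21.6)*7*3600 + 21.6*7*3600 = 2.8363e+06 m^3


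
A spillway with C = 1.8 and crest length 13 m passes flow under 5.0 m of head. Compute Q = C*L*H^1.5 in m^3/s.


Q = 1.8 * 13 * 5.0^1.5 = 261.6200 m^3/s


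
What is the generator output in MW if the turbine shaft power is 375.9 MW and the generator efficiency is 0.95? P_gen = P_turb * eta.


P_gen = 375.9 * 0.95 = 357.1050 MW


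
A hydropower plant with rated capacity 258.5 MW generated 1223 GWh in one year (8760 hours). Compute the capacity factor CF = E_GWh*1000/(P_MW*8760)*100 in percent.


CF = 1223 * 1000 / (258.5 * 8760) * 100 = 54.0085 %


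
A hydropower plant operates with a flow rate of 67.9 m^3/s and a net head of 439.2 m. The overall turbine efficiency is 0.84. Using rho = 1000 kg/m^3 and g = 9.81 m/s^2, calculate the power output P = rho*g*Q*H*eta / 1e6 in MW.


P = 1000 * 9.81 * 67.9 * 439.2 * 0.84 / 1e6 = 245.7426 MW


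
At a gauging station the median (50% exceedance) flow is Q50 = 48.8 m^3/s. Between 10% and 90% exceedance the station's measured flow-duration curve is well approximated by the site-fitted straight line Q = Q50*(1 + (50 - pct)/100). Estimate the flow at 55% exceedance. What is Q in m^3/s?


Q = 48.8 * (1 + (50 - 55)/100) = 46.3600 m^3/s


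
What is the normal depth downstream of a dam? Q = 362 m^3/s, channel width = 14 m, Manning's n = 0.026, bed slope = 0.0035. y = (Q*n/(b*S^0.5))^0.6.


y = (362 * 0.026 / (14 * 0.0035^0.5))^0.6 = 4.2985 m


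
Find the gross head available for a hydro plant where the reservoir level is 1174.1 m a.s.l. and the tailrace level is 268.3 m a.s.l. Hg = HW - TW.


Hg = 1174.1 - 268.3 = 905.8000 m


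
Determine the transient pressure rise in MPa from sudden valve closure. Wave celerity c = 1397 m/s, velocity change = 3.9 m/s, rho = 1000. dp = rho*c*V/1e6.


dp = 1000 * 1397 * 3.9 / 1e6 = 5.4483 MPa


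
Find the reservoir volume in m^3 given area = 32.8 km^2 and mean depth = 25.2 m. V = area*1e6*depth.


V = 32.8 * 1e6 * 25.2 = 8.2656e+08 m^3


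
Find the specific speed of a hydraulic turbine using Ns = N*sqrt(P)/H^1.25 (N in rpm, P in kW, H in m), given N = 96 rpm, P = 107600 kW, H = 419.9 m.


Ns = 96 * 107600^0.5 / 419.9^1.25 = 16.5670


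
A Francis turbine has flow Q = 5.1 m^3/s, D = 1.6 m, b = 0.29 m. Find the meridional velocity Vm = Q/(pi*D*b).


Vm = 5.1 / (pi * 1.6 * 0.29) = 3.4987 m/s


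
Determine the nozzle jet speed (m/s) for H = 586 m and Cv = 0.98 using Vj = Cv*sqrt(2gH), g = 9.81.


Vj = 0.98 * sqrt(2*9.81*586) = 105.0810 m/s


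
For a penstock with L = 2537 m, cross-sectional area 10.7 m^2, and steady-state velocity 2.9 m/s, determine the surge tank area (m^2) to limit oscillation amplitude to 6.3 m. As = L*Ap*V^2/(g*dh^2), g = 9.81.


As = 2537 * 10.7 * 2.9^2 / (9.81 * 6.3^2) = 586.3408 m^2


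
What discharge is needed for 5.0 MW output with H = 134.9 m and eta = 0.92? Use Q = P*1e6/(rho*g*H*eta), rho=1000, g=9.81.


Q = 5.0 * 1e6 / (1000 * 9.81 * 134.9 * 0.92) = 4.1068 m^3/s


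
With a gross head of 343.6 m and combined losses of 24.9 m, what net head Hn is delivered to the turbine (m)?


Hn = 343.6 - 24.9 = 318.7000 m


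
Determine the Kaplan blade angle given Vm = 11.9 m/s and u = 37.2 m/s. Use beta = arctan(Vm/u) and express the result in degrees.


beta = arctan(11.9 / 37.2) = 17.7391 degrees


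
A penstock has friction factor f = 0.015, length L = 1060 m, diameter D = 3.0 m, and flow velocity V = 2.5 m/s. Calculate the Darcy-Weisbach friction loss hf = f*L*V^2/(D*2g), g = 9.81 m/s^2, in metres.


hf = 0.015 * 1060 * 2.5^2 / (3.0 * 2 * 9.81) = 1.6883 m


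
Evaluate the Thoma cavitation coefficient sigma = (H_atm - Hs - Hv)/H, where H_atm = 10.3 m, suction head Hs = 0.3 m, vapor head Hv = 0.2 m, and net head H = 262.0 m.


sigma = (10.3 - 0.3 - 0.2) / 262.0 = 0.0374


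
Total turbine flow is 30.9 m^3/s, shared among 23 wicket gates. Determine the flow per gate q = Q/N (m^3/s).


q = 30.9 / 23 = 1.3435 m^3/s


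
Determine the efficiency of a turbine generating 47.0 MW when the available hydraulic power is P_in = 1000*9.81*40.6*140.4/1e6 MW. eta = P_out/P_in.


P_in = 1000 * 9.81 * 40.6 * 140.4 / 1e6 = 55.9194 MW
eta = 47.0 / 55.9194 = 0.8405


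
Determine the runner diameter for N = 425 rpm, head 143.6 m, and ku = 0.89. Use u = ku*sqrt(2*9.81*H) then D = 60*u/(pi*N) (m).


u = 0.89 * sqrt(2*9.81*143.6) = 47.2407 m/s
D = 60 * 47.2407 / (pi * 425) = 2.1229 m


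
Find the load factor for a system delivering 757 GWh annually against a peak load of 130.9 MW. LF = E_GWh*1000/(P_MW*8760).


LF = 757 * 1000 / (130.9 * 8760) = 0.6602


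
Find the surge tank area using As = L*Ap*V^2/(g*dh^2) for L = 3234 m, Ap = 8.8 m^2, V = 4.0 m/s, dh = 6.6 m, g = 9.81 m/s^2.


As = 3234 * 8.8 * 4.0^2 / (9.81 * 6.6^2) = 1065.5793 m^2


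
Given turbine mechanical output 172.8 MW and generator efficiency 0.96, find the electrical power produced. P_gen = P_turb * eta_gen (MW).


P_gen = 172.8 * 0.96 = 165.8880 MW


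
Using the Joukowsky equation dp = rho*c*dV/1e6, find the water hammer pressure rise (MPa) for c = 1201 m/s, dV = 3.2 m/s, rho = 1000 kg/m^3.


dp = 1000 * 1201 * 3.2 / 1e6 = 3.8432 MPa


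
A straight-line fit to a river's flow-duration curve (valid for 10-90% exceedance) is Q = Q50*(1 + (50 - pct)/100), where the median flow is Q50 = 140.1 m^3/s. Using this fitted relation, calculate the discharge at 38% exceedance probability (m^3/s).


Q = 140.1 * (1 + (50 - 38)/100) = 156.9120 m^3/s


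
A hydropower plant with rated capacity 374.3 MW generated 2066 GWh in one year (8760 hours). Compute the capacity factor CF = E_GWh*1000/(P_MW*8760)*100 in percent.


CF = 2066 * 1000 / (374.3 * 8760) * 100 = 63.0096 %


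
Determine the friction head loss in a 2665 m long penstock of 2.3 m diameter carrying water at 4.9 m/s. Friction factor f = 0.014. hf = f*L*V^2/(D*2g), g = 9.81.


hf = 0.014 * 2665 * 4.9^2 / (2.3 * 2 * 9.81) = 19.8514 m


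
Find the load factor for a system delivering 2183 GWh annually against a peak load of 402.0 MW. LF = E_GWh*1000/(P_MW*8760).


LF = 2183 * 1000 / (402.0 * 8760) = 0.6199


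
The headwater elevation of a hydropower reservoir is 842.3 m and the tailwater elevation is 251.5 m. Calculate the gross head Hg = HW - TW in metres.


Hg = 842.3 - 251.5 = 590.8000 m


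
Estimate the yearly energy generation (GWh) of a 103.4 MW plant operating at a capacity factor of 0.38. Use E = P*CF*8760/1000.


E = 103.4 * 0.38 * 8760 / 1000 = 344.1979 GWh


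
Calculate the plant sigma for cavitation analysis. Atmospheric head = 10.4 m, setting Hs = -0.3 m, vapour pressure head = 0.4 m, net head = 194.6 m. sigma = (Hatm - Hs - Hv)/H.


sigma = (10.4 - (-0.3) - 0.4) / 194.6 = 0.0529


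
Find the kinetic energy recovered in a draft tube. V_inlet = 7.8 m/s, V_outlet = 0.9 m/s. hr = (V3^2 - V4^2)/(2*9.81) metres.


hr = (7.8^2 - 0.9^2) / (2*9.81) = 3.0596 m


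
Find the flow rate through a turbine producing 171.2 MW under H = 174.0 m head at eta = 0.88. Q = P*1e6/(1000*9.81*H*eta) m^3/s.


Q = 171.2 * 1e6 / (1000 * 9.81 * 174.0 * 0.88) = 113.9732 m^3/s


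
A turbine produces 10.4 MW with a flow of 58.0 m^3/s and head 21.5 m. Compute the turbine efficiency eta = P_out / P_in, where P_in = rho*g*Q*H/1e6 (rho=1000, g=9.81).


P_in = 1000 * 9.81 * 58.0 * 21.5 / 1e6 = 12.2331 MW
eta = 10.4 / 12.2331 = 0.8502


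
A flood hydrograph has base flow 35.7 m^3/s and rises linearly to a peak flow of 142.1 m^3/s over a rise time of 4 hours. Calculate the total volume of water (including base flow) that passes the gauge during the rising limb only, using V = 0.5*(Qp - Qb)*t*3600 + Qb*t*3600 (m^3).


V = 0.5*(142.1 - 35.7)*4*3600 + 35.7*4*3600 = 1.2802e+06 m^3


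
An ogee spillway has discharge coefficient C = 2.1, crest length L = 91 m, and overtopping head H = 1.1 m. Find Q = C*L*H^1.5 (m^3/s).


Q = 2.1 * 91 * 1.1^1.5 = 220.4701 m^3/s


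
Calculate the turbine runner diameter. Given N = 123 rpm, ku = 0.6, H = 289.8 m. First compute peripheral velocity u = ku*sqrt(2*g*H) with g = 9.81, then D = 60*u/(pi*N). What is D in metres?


u = 0.6 * sqrt(2*9.81*289.8) = 45.2428 m/s
D = 60 * 45.2428 / (pi * 123) = 7.0250 m


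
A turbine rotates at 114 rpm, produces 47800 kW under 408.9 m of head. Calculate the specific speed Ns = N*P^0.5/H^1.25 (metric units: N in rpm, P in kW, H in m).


Ns = 114 * 47800^0.5 / 408.9^1.25 = 13.5549


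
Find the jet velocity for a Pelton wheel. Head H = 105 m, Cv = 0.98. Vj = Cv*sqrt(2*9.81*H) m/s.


Vj = 0.98 * sqrt(2*9.81*105) = 44.4806 m/s


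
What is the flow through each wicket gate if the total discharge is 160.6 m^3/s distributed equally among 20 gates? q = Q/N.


q = 160.6 / 20 = 8.0300 m^3/s


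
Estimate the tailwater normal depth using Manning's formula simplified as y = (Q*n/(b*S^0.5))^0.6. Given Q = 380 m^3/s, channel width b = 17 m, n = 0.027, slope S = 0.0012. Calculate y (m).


y = (380 * 0.027 / (17 * 0.0012^0.5))^0.6 = 5.5548 m


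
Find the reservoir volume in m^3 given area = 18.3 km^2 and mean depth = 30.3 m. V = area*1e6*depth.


V = 18.3 * 1e6 * 30.3 = 5.5449e+08 m^3


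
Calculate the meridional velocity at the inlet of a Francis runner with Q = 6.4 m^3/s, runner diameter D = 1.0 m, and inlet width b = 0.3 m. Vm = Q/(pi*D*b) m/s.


Vm = 6.4 / (pi * 1.0 * 0.3) = 6.7906 m/s


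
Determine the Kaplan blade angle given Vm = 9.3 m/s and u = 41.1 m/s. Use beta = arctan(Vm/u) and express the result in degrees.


beta = arctan(9.3 / 41.1) = 12.7500 degrees


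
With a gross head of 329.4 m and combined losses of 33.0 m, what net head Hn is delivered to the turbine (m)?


Hn = 329.4 - 33.0 = 296.4000 m


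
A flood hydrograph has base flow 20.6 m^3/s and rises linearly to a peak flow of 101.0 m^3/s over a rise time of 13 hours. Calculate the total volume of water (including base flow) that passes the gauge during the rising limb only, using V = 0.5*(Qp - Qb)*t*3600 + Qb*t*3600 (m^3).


V = 0.5*(101.0 - 20.6)*13*3600 + 20.6*13*3600 = 2.8454e+06 m^3


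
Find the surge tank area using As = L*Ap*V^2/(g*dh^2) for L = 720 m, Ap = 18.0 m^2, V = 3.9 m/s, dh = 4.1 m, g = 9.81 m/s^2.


As = 720 * 18.0 * 3.9^2 / (9.81 * 4.1^2) = 1195.3566 m^2


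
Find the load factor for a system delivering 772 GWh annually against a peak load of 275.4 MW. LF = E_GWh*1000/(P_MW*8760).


LF = 772 * 1000 / (275.4 * 8760) = 0.3200


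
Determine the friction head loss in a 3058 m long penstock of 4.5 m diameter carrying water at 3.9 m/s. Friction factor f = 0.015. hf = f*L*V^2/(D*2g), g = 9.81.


hf = 0.015 * 3058 * 3.9^2 / (4.5 * 2 * 9.81) = 7.9022 m


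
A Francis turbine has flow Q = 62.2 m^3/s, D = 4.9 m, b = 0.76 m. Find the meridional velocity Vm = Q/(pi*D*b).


Vm = 62.2 / (pi * 4.9 * 0.76) = 5.3166 m/s


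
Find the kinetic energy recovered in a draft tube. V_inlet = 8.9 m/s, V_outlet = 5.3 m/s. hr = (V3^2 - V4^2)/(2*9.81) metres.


hr = (8.9^2 - 5.3^2) / (2*9.81) = 2.6055 m


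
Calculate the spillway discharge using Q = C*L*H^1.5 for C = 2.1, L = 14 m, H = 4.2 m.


Q = 2.1 * 14 * 4.2^1.5 = 253.0587 m^3/s


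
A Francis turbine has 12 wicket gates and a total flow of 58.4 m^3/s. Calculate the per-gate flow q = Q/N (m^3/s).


q = 58.4 / 12 = 4.8667 m^3/s


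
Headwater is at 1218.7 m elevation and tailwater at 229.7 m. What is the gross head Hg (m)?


Hg = 1218.7 - 229.7 = 989.0000 m


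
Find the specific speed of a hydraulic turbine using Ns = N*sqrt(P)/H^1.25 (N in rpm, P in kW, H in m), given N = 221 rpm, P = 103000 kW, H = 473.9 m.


Ns = 221 * 103000^0.5 / 473.9^1.25 = 32.0776


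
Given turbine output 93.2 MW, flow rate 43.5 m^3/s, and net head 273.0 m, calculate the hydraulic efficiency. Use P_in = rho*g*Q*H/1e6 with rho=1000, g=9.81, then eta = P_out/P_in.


P_in = 1000 * 9.81 * 43.5 * 273.0 / 1e6 = 116.4987 MW
eta = 93.2 / 116.4987 = 0.8000


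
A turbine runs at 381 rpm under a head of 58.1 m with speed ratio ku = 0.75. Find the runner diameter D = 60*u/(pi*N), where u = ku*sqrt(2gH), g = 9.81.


u = 0.75 * sqrt(2*9.81*58.1) = 25.3220 m/s
D = 60 * 25.3220 / (pi * 381) = 1.2693 m


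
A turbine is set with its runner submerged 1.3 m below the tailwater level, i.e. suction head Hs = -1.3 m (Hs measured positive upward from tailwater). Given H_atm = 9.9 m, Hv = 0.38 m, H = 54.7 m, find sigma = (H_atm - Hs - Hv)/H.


sigma = (9.9 - (-1.3) - 0.38) / 54.7 = 0.1978


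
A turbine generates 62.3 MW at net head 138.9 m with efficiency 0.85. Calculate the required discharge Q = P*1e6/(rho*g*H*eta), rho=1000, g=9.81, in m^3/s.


Q = 62.3 * 1e6 / (1000 * 9.81 * 138.9 * 0.85) = 53.7895 m^3/s


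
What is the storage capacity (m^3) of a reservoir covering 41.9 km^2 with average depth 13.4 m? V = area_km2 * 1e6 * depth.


V = 41.9 * 1e6 * 13.4 = 5.6146e+08 m^3


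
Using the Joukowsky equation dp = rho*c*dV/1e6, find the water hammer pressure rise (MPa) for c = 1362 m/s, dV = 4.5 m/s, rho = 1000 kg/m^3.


dp = 1000 * 1362 * 4.5 / 1e6 = 6.1290 MPa


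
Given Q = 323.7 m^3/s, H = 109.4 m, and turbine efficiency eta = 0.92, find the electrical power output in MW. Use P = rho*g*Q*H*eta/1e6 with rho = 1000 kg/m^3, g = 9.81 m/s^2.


P = 1000 * 9.81 * 323.7 * 109.4 * 0.92 / 1e6 = 319.6074 MW


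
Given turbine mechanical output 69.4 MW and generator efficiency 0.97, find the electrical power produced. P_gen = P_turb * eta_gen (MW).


P_gen = 69.4 * 0.97 = 67.3180 MW


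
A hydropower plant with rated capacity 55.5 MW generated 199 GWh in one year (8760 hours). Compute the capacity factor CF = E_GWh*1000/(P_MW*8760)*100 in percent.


CF = 199 * 1000 / (55.5 * 8760) * 100 = 40.9313 %


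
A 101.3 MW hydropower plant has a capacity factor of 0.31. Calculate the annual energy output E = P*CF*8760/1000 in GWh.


E = 101.3 * 0.31 * 8760 / 1000 = 275.0903 GWh


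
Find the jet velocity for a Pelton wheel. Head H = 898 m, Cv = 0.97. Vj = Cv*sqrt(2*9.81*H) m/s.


Vj = 0.97 * sqrt(2*9.81*898) = 128.7536 m/s


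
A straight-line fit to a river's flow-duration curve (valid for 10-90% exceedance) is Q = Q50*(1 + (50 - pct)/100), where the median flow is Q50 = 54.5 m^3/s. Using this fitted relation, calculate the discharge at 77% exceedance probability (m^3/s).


Q = 54.5 * (1 + (50 - 77)/100) = 39.7850 m^3/s


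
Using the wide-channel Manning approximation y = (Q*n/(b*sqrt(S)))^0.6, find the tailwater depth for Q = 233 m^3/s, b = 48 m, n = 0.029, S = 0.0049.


y = (233 * 0.029 / (48 * 0.0049^0.5))^0.6 = 1.5207 m


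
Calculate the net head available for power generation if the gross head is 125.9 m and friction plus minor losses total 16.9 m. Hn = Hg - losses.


Hn = 125.9 - 16.9 = 109.0000 m


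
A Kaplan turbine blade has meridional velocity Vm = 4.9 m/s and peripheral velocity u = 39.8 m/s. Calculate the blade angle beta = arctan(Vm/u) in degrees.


beta = arctan(4.9 / 39.8) = 7.0187 degrees


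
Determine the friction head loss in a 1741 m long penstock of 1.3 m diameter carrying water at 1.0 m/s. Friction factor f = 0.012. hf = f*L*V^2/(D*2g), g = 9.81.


hf = 0.012 * 1741 * 1.0^2 / (1.3 * 2 * 9.81) = 0.8191 m


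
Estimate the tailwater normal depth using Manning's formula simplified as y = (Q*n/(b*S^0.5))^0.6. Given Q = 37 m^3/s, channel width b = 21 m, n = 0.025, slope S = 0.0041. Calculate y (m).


y = (37 * 0.025 / (21 * 0.0041^0.5))^0.6 = 0.7989 m


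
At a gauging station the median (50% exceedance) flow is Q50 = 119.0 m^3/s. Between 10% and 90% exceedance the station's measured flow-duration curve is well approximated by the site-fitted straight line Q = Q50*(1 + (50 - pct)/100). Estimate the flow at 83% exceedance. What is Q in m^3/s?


Q = 119.0 * (1 + (50 - 83)/100) = 79.7300 m^3/s


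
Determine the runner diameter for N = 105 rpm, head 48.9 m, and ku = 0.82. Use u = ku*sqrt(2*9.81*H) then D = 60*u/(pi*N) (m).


u = 0.82 * sqrt(2*9.81*48.9) = 25.3991 m/s
D = 60 * 25.3991 / (pi * 105) = 4.6199 m


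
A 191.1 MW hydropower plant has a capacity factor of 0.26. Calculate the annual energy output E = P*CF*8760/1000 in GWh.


E = 191.1 * 0.26 * 8760 / 1000 = 435.2494 GWh


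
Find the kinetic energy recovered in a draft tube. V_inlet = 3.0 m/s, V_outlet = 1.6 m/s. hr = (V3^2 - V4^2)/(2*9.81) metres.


hr = (3.0^2 - 1.6^2) / (2*9.81) = 0.3282 m


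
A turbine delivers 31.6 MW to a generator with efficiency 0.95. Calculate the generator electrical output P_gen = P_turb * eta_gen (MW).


P_gen = 31.6 * 0.95 = 30.0200 MW


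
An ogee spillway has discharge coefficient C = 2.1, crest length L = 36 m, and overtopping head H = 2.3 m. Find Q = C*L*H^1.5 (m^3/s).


Q = 2.1 * 36 * 2.3^1.5 = 263.7021 m^3/s


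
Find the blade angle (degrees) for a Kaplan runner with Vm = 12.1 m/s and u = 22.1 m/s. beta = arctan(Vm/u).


beta = arctan(12.1 / 22.1) = 28.7012 degrees


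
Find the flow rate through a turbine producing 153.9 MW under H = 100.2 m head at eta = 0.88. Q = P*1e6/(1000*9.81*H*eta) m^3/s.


Q = 153.9 * 1e6 / (1000 * 9.81 * 100.2 * 0.88) = 177.9177 m^3/s


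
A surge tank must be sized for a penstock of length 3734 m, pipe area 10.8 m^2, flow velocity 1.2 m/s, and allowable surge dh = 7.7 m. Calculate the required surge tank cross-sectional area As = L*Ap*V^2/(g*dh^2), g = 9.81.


As = 3734 * 10.8 * 1.2^2 / (9.81 * 7.7^2) = 99.8413 m^2


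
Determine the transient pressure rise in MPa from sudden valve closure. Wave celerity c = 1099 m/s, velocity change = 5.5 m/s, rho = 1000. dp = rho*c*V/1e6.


dp = 1000 * 1099 * 5.5 / 1e6 = 6.0445 MPa


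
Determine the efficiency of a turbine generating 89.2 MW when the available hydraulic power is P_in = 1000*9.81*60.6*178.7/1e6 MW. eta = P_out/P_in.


P_in = 1000 * 9.81 * 60.6 * 178.7 / 1e6 = 106.2346 MW
eta = 89.2 / 106.2346 = 0.8397


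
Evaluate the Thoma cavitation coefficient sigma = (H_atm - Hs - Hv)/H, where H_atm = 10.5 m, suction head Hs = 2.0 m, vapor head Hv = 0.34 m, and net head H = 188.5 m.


sigma = (10.5 - 2.0 - 0.34) / 188.5 = 0.0433


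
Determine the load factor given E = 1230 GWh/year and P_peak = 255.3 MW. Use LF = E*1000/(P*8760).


LF = 1230 * 1000 / (255.3 * 8760) = 0.5500


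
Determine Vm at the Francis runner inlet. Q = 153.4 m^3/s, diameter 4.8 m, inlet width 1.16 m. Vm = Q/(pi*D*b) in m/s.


Vm = 153.4 / (pi * 4.8 * 1.16) = 8.7695 m/s


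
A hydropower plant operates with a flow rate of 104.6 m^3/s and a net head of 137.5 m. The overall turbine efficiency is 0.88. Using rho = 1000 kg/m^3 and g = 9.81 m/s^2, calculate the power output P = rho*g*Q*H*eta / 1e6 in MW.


P = 1000 * 9.81 * 104.6 * 137.5 * 0.88 / 1e6 = 124.1612 MW


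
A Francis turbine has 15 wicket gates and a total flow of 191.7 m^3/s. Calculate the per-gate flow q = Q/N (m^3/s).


q = 191.7 / 15 = 12.7800 m^3/s


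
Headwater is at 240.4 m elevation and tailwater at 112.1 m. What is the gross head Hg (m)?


Hg = 240.4 - 112.1 = 128.3000 m


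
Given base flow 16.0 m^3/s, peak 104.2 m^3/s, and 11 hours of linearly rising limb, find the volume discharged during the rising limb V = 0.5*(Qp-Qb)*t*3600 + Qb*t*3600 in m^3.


V = 0.5*(104.2 - 16.0)*11*3600 + 16.0*11*3600 = 2.3800e+06 m^3


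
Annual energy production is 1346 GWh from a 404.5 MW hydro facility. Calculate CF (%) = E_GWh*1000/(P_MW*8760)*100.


CF = 1346 * 1000 / (404.5 * 8760) * 100 = 37.9859 %


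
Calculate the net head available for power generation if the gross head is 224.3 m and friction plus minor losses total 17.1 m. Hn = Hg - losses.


Hn = 224.3 - 17.1 = 207.2000 m


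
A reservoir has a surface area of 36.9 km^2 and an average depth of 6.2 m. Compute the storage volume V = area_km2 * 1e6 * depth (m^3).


V = 36.9 * 1e6 * 6.2 = 2.2878e+08 m^3


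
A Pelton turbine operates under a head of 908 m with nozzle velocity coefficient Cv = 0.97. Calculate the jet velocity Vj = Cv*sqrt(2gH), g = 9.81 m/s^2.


Vj = 0.97 * sqrt(2*9.81*908) = 129.4685 m/s


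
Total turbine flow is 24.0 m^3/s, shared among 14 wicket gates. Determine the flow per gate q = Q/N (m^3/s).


q = 24.0 / 14 = 1.7143 m^3/s


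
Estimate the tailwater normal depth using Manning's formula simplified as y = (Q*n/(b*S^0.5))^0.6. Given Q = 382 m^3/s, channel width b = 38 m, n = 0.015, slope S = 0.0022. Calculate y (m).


y = (382 * 0.015 / (38 * 0.0022^0.5))^0.6 = 2.0151 m


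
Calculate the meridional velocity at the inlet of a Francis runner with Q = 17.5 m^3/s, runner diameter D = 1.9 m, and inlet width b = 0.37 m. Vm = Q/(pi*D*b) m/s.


Vm = 17.5 / (pi * 1.9 * 0.37) = 7.9238 m/s


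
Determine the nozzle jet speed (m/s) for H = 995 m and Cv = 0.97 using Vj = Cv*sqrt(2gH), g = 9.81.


Vj = 0.97 * sqrt(2*9.81*995) = 135.5292 m/s


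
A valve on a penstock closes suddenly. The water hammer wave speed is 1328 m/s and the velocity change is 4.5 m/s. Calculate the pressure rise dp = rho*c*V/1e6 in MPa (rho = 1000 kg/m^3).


dp = 1000 * 1328 * 4.5 / 1e6 = 5.9760 MPa


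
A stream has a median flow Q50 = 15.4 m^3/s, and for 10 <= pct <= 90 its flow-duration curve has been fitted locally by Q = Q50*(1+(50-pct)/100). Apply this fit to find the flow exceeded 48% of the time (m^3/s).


Q = 15.4 * (1 + (50 - 48)/100) = 15.7080 m^3/s


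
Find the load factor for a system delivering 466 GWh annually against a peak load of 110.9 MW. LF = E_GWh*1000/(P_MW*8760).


LF = 466 * 1000 / (110.9 * 8760) = 0.4797


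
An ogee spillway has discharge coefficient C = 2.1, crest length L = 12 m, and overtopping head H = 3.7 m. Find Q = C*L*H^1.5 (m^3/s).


Q = 2.1 * 12 * 3.7^1.5 = 179.3507 m^3/s


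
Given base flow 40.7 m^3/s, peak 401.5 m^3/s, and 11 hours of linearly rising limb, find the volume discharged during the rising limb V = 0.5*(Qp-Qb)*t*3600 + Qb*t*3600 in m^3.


V = 0.5*(401.5 - 40.7)*11*3600 + 40.7*11*3600 = 8.7556e+06 m^3


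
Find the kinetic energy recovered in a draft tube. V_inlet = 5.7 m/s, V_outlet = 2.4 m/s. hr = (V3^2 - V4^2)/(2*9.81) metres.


hr = (5.7^2 - 2.4^2) / (2*9.81) = 1.3624 m


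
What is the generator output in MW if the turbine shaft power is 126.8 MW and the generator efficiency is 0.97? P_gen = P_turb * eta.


P_gen = 126.8 * 0.97 = 122.9960 MW


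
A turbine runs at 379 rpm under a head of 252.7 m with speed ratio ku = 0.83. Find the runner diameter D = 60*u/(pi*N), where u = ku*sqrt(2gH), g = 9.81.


u = 0.83 * sqrt(2*9.81*252.7) = 58.4427 m/s
D = 60 * 58.4427 / (pi * 379) = 2.9450 m


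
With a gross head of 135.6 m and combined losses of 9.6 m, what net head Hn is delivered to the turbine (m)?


Hn = 135.6 - 9.6 = 126.0000 m


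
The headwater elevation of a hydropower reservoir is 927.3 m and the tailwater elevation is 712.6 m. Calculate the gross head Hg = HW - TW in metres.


Hg = 927.3 - 712.6 = 214.7000 m


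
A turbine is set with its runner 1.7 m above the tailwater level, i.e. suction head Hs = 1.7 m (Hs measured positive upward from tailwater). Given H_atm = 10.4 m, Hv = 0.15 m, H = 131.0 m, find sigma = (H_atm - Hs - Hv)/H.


sigma = (10.4 - 1.7 - 0.15) / 131.0 = 0.0653


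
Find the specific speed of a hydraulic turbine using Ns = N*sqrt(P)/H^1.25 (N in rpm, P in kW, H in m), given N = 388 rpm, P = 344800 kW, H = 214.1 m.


Ns = 388 * 344800^0.5 / 214.1^1.25 = 278.1919


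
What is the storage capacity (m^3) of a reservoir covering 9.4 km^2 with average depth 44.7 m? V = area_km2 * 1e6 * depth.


V = 9.4 * 1e6 * 44.7 = 4.2018e+08 m^3


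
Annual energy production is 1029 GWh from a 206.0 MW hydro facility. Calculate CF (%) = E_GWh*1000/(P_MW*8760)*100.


CF = 1029 * 1000 / (206.0 * 8760) * 100 = 57.0222 %


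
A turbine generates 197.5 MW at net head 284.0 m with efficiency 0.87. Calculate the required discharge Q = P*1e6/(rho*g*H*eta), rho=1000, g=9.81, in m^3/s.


Q = 197.5 * 1e6 / (1000 * 9.81 * 284.0 * 0.87) = 81.4818 m^3/s


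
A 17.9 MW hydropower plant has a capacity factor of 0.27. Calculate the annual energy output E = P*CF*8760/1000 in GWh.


E = 17.9 * 0.27 * 8760 / 1000 = 42.3371 GWh


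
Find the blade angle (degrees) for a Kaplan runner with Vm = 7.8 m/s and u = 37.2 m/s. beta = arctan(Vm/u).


beta = arctan(7.8 / 37.2) = 11.8421 degrees


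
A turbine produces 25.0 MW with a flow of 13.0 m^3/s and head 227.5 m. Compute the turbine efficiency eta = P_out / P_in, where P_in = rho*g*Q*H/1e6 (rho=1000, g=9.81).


P_in = 1000 * 9.81 * 13.0 * 227.5 / 1e6 = 29.0131 MW
eta = 25.0 / 29.0131 = 0.8617


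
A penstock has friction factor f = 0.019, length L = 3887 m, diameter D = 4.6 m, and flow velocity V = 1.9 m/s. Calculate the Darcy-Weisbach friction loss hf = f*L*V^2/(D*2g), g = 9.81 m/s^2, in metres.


hf = 0.019 * 3887 * 1.9^2 / (4.6 * 2 * 9.81) = 2.9541 m


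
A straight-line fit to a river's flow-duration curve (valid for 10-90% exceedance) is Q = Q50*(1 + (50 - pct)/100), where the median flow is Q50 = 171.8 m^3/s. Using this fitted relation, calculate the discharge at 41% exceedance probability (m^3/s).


Q = 171.8 * (1 + (50 - 41)/100) = 187.2620 m^3/s


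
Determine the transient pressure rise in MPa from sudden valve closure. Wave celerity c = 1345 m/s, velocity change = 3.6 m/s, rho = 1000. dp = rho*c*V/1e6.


dp = 1000 * 1345 * 3.6 / 1e6 = 4.8420 MPa


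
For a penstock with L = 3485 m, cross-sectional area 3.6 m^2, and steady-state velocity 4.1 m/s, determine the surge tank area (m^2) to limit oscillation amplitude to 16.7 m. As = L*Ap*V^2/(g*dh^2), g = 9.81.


As = 3485 * 3.6 * 4.1^2 / (9.81 * 16.7^2) = 77.0852 m^2


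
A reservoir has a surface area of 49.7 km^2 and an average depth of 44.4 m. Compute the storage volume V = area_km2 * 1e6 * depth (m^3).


V = 49.7 * 1e6 * 44.4 = 2.2067e+09 m^3


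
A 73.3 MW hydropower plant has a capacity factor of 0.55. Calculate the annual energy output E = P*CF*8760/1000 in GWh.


E = 73.3 * 0.55 * 8760 / 1000 = 353.1594 GWh


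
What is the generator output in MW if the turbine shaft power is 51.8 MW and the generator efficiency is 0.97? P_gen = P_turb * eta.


P_gen = 51.8 * 0.97 = 50.2460 MW
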